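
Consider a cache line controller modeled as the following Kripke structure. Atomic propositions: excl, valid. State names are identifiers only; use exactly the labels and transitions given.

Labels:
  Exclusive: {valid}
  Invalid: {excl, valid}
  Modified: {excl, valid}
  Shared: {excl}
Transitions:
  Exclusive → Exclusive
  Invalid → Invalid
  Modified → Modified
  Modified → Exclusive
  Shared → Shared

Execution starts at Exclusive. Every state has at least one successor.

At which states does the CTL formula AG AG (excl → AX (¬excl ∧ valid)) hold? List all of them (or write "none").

States satisfying AG (excl → AX (¬excl ∧ valid)): {Exclusive}.
States satisfying AG AG (excl → AX (¬excl ∧ valid)): {Exclusive}.

{Exclusive}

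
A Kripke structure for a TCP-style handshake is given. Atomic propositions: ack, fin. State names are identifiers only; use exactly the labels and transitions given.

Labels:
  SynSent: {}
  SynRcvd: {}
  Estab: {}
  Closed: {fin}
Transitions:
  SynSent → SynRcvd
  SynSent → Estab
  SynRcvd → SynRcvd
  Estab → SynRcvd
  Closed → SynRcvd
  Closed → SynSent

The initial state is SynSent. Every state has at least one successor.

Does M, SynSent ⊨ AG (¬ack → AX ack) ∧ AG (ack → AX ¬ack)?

States satisfying ¬ack → AX ack: ∅.
States satisfying AG (¬ack → AX ack): ∅.
States satisfying ack → AX ¬ack: {SynSent, SynRcvd, Estab, Closed}.
States satisfying AG (ack → AX ¬ack): {SynSent, SynRcvd, Estab, Closed}.
States satisfying AG (¬ack → AX ack) ∧ AG (ack → AX ¬ack): ∅.
SynSent ∉ Sat(AG (¬ack → AX ack) ∧ AG (ack → AX ¬ack)).

Does not hold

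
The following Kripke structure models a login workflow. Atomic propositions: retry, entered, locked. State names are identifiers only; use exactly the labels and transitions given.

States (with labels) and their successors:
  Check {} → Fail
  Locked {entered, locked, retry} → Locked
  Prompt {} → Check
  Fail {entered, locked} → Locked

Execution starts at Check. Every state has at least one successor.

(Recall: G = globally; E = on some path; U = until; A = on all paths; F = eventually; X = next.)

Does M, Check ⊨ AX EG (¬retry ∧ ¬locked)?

Does not hold

States satisfying EG (¬retry ∧ ¬locked): ∅.
States satisfying AX EG (¬retry ∧ ¬locked): ∅.
Check ∉ Sat(AX EG (¬retry ∧ ¬locked)).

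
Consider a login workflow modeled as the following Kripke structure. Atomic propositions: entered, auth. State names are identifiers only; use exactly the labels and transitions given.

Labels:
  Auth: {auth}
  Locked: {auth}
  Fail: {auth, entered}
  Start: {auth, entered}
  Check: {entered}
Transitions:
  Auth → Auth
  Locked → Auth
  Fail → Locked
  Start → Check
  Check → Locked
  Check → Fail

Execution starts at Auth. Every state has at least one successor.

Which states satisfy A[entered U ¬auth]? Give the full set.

{Start, Check}

States satisfying entered: {Fail, Start, Check}.
States satisfying ¬auth: {Check}.
States satisfying A[entered U ¬auth]: {Start, Check}.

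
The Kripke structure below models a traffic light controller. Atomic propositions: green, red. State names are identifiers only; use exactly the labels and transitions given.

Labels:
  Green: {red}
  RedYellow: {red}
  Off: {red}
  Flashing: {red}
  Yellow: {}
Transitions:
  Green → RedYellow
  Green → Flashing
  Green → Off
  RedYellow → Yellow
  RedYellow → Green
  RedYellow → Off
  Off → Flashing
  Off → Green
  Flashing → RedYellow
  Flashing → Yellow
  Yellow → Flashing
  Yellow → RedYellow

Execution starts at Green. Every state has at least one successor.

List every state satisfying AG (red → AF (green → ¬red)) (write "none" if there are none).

States satisfying red → AF (green → ¬red): {Green, RedYellow, Off, Flashing, Yellow}.
States satisfying AG (red → AF (green → ¬red)): {Green, RedYellow, Off, Flashing, Yellow}.

{Green, RedYellow, Off, Flashing, Yellow}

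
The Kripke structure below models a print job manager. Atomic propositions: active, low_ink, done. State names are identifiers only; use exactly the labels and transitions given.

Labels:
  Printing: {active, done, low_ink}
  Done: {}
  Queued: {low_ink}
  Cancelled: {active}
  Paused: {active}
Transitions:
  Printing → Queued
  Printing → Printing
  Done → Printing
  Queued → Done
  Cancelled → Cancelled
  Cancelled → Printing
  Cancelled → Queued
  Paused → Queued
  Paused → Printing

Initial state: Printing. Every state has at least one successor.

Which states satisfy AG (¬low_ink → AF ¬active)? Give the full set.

States satisfying ¬low_ink → AF ¬active: {Printing, Done, Queued}.
States satisfying AG (¬low_ink → AF ¬active): {Printing, Done, Queued}.

{Printing, Done, Queued}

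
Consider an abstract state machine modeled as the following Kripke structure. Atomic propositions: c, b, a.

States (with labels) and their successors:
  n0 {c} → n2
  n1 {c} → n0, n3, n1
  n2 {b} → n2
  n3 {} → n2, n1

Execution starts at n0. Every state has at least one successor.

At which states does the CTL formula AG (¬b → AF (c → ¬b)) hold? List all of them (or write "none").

{n0, n1, n2, n3}

States satisfying ¬b → AF (c → ¬b): {n0, n1, n2, n3}.
States satisfying AG (¬b → AF (c → ¬b)): {n0, n1, n2, n3}.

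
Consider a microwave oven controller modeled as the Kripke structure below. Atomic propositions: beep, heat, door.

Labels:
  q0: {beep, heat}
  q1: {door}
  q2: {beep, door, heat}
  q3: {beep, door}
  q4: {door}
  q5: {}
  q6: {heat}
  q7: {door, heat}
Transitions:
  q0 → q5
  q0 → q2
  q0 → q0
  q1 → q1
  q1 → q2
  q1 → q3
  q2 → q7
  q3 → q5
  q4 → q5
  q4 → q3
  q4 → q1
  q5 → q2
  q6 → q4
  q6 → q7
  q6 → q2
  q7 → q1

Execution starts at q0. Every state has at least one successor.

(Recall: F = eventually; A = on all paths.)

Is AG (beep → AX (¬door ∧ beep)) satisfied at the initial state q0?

States satisfying beep → AX (¬door ∧ beep): {q1, q4, q5, q6, q7}.
States satisfying AG (beep → AX (¬door ∧ beep)): ∅.
q0 is reachable from q0 and violates beep → AX (¬door ∧ beep), so AG fails at q0.
q0 ∉ Sat(AG (beep → AX (¬door ∧ beep))).

No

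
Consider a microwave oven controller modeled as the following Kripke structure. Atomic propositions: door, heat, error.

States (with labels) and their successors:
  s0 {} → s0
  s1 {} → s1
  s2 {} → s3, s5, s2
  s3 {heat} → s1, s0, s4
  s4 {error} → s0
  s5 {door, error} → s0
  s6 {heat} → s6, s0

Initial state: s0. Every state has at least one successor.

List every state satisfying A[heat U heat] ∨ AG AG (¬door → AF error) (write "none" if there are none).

{s3, s6}

States satisfying heat: {s3, s6}.
States satisfying A[heat U heat]: {s3, s6}.
States satisfying AG (¬door → AF error): ∅.
States satisfying AG AG (¬door → AF error): ∅.
States satisfying A[heat U heat] ∨ AG AG (¬door → AF error): {s3, s6}.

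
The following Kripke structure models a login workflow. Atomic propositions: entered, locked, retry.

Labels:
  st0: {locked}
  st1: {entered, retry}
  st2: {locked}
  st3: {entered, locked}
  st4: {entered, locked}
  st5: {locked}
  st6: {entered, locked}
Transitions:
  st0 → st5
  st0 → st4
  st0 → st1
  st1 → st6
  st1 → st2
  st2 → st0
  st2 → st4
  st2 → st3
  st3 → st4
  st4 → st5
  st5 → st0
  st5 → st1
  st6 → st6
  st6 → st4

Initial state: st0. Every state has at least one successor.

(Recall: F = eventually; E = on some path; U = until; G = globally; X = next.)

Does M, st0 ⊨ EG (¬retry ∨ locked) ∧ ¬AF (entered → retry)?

No

States satisfying ¬retry ∨ locked: {st0, st2, st3, st4, st5, st6}.
States satisfying EG (¬retry ∨ locked): {st0, st2, st3, st4, st5, st6}.
States satisfying entered → retry: {st0, st1, st2, st5}.
States satisfying AF (entered → retry): {st0, st1, st2, st3, st4, st5}.
States satisfying ¬AF (entered → retry): {st6}.
States satisfying EG (¬retry ∨ locked) ∧ ¬AF (entered → retry): {st6}.
st0 ∉ Sat(EG (¬retry ∨ locked) ∧ ¬AF (entered → retry)).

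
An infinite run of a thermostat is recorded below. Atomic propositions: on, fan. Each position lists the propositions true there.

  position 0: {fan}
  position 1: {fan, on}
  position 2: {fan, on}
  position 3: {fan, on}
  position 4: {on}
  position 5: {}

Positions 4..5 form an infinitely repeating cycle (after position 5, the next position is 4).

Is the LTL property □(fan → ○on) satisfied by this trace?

fan → ○on holds at every position 0..5, and those are all positions ever visited, so □(fan → ○on) holds.
Positions where fan holds: 0, 1, 2, 3.
Check ○on at each: 0→ok, 1→ok, 2→ok, 3→ok.

Holds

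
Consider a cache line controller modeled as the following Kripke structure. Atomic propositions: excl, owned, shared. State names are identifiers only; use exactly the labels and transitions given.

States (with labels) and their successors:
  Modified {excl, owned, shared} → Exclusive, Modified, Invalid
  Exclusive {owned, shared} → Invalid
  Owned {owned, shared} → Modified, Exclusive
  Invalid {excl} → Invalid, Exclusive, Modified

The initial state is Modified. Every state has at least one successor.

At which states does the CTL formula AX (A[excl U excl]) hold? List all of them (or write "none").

States satisfying A[excl U excl]: {Modified, Invalid}.
States satisfying AX (A[excl U excl]): {Exclusive}.

{Exclusive}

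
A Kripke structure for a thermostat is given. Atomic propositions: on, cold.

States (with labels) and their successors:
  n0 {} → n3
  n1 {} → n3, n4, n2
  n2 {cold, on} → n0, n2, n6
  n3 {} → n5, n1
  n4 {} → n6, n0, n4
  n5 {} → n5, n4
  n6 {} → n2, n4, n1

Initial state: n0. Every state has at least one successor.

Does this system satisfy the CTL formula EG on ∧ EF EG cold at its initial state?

States satisfying on: {n2}.
States satisfying EG on: {n2}.
States satisfying EG cold: {n2}.
States satisfying EF EG cold: {n0, n1, n2, n3, n4, n5, n6}.
States satisfying EG on ∧ EF EG cold: {n2}.
n0 ∉ Sat(EG on ∧ EF EG cold).

Violated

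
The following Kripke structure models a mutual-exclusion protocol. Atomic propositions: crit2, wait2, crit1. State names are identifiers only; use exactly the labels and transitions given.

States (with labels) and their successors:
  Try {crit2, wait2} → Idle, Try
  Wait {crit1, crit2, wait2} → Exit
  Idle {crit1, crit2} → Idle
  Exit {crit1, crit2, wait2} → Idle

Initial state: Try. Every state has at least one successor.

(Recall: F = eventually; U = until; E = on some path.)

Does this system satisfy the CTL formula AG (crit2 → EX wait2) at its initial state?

No

States satisfying crit2 → EX wait2: {Try, Wait}.
States satisfying AG (crit2 → EX wait2): ∅.
Idle is reachable from Try and violates crit2 → EX wait2, so AG fails at Try.
Try ∉ Sat(AG (crit2 → EX wait2)).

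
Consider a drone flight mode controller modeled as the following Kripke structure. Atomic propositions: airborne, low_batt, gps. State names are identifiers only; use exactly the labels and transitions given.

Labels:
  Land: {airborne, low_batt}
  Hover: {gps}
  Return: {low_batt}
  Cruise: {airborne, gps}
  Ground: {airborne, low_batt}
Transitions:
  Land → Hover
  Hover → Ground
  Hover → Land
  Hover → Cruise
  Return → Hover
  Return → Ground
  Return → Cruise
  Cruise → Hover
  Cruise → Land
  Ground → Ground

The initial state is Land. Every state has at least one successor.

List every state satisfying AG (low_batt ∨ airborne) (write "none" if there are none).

{Ground}

States satisfying low_batt ∨ airborne: {Land, Return, Cruise, Ground}.
States satisfying AG (low_batt ∨ airborne): {Ground}.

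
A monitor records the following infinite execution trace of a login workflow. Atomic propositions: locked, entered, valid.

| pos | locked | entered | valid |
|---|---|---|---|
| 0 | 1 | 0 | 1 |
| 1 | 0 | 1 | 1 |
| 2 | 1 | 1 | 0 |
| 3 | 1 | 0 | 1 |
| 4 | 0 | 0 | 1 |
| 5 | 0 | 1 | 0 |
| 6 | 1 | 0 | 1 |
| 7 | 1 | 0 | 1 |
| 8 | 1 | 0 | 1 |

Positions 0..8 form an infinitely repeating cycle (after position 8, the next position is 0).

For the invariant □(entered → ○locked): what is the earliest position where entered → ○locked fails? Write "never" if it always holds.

entered → ○locked holds at every position 0..8, and those are all the positions the trace ever visits, so the invariant □(entered → ○locked) is never violated.

never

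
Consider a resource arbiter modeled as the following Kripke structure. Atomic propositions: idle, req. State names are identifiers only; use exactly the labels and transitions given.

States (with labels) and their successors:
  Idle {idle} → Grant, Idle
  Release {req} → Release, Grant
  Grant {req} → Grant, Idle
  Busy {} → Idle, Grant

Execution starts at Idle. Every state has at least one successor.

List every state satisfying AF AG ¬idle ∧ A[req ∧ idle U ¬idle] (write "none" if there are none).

none

States satisfying AG ¬idle: ∅.
States satisfying AF AG ¬idle: ∅.
States satisfying req ∧ idle: ∅.
States satisfying ¬idle: {Release, Grant, Busy}.
States satisfying A[req ∧ idle U ¬idle]: {Release, Grant, Busy}.
States satisfying AF AG ¬idle ∧ A[req ∧ idle U ¬idle]: ∅.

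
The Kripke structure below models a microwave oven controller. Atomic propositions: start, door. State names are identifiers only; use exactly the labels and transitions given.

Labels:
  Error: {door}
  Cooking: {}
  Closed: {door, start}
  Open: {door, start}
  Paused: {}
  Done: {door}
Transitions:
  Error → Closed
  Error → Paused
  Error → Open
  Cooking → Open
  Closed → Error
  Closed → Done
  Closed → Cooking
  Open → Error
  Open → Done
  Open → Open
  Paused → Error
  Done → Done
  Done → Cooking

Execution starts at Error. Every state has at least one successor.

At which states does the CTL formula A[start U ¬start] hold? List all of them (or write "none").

States satisfying start: {Closed, Open}.
States satisfying ¬start: {Error, Cooking, Paused, Done}.
States satisfying A[start U ¬start]: {Error, Cooking, Closed, Paused, Done}.

{Error, Cooking, Closed, Paused, Done}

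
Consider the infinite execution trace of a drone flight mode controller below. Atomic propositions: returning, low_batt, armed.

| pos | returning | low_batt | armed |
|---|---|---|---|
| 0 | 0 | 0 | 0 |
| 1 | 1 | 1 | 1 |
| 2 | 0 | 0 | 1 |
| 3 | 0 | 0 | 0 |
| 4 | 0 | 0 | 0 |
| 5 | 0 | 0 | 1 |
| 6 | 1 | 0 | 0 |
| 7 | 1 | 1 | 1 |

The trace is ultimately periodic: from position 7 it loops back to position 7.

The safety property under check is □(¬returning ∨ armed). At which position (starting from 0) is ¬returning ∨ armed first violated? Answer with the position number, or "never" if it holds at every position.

Check ¬returning ∨ armed at each position in order: 0 ✓, 1 ✓, 2 ✓, 3 ✓, 4 ✓, 5 ✓.
At position 6 the labels are {returning}, so ¬returning ∨ armed is false there. This is the first violation.

6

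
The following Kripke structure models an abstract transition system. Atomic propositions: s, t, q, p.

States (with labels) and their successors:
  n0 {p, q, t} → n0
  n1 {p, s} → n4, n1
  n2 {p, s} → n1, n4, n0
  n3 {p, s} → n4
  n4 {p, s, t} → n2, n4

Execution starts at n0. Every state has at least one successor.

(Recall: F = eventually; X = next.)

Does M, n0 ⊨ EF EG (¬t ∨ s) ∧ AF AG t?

States satisfying EG (¬t ∨ s): {n1, n2, n3, n4}.
States satisfying EF EG (¬t ∨ s): {n1, n2, n3, n4}.
States satisfying AG t: {n0}.
States satisfying AF AG t: {n0}.
States satisfying EF EG (¬t ∨ s) ∧ AF AG t: ∅.
n0 ∉ Sat(EF EG (¬t ∨ s) ∧ AF AG t).

Does not hold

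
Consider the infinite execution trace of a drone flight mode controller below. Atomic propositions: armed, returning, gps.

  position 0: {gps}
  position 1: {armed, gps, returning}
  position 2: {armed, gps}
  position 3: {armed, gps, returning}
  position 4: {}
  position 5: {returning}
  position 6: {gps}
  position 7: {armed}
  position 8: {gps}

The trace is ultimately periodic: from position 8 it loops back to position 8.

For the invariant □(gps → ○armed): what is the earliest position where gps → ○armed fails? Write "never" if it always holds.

3

Check gps → ○armed at each position in order: 0 ✓, 1 ✓, 2 ✓.
At position 3 the labels are {armed, gps, returning} and the next position 4 has {}, so gps → ○armed is false there. This is the first violation.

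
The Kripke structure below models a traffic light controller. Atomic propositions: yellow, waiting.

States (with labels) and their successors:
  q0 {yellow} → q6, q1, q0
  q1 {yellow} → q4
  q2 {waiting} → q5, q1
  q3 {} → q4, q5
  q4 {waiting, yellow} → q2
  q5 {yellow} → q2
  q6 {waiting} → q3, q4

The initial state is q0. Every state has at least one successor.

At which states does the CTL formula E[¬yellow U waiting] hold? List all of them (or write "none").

{q2, q3, q4, q6}

States satisfying ¬yellow: {q2, q3, q6}.
States satisfying waiting: {q2, q4, q6}.
States satisfying E[¬yellow U waiting]: {q2, q3, q4, q6}.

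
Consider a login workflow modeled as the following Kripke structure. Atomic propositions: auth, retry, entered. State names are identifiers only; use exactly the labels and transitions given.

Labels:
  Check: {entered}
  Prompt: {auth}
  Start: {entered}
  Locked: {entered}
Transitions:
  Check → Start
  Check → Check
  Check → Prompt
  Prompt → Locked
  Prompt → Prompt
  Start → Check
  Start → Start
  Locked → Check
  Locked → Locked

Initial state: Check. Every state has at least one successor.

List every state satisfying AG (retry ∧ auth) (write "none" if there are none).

States satisfying retry ∧ auth: ∅.
States satisfying AG (retry ∧ auth): ∅.

none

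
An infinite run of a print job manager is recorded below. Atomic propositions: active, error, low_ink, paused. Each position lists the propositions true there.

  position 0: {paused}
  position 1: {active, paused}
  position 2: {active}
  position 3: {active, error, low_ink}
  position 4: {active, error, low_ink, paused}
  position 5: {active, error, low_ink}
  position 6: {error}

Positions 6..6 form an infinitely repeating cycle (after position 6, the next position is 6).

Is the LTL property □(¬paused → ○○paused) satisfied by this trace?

¬paused → ○○paused must hold at every position from 0 onward. It fails at position 3, so □(¬paused → ○○paused) is false.
Positions where ¬paused holds: 2, 3, 5, 6.
Check ○○paused at each: 2→ok, 3→fails, 5→fails, 6→fails.

Does not hold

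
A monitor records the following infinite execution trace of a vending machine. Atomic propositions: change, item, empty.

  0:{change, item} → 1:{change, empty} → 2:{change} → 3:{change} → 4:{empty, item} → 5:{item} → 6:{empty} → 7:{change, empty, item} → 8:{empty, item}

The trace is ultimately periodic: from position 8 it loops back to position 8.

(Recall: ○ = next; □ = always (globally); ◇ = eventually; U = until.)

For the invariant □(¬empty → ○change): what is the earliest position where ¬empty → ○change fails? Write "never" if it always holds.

3

Check ¬empty → ○change at each position in order: 0 ✓, 1 ✓, 2 ✓.
At position 3 the labels are {change} and the next position 4 has {empty, item}, so ¬empty → ○change is false there. This is the first violation.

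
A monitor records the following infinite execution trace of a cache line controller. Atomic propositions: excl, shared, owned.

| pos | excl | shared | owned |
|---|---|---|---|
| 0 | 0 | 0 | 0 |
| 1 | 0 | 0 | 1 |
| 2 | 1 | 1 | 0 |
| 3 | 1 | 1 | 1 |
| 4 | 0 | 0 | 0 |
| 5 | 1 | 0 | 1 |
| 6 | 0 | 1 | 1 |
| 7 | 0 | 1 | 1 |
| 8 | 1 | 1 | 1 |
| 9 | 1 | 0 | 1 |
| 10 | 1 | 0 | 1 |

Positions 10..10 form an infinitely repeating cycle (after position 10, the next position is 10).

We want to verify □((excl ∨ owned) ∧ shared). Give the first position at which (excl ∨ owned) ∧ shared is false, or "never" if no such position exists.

0

At position 0 the labels are {}, so (excl ∨ owned) ∧ shared is false there. This is the first violation.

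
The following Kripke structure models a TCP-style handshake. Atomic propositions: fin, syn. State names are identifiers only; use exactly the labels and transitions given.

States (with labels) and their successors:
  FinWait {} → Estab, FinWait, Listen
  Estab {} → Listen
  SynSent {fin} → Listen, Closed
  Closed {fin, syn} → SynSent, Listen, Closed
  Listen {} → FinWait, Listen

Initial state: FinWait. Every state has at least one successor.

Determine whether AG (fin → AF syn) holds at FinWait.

Satisfied

States satisfying fin → AF syn: {FinWait, Estab, Closed, Listen}.
States satisfying AG (fin → AF syn): {FinWait, Estab, Listen}.
Every state reachable from FinWait satisfies fin → AF syn.
FinWait ∈ Sat(AG (fin → AF syn)).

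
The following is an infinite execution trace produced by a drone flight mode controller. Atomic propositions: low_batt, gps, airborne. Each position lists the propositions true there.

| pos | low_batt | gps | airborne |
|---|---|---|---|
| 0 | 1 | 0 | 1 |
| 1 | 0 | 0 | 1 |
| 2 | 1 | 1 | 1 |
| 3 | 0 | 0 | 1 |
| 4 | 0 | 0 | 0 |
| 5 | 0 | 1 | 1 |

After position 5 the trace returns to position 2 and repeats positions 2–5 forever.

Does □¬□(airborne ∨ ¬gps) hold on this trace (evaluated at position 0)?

Does not hold

¬□(airborne ∨ ¬gps) must hold at every position from 0 onward. It fails at position 0, so □¬□(airborne ∨ ¬gps) is false.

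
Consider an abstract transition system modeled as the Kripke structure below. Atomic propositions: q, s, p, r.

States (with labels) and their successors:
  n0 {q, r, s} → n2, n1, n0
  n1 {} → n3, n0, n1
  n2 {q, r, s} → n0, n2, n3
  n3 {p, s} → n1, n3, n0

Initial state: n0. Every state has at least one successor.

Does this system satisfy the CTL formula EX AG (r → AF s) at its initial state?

States satisfying AG (r → AF s): {n0, n1, n2, n3}.
States satisfying EX AG (r → AF s): {n0, n1, n2, n3}.
n0 ∈ Sat(EX AG (r → AF s)).

Satisfied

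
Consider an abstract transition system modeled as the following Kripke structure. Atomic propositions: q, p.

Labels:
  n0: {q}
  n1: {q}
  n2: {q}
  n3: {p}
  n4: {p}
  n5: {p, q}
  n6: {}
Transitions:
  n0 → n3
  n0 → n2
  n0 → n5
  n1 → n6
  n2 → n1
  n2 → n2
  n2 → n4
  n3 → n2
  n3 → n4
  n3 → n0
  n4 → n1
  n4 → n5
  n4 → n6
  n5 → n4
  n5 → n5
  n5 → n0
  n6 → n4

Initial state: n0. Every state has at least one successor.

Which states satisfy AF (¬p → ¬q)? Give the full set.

States satisfying ¬p → ¬q: {n3, n4, n5, n6}.
States satisfying AF (¬p → ¬q): {n1, n3, n4, n5, n6}.

{n1, n3, n4, n5, n6}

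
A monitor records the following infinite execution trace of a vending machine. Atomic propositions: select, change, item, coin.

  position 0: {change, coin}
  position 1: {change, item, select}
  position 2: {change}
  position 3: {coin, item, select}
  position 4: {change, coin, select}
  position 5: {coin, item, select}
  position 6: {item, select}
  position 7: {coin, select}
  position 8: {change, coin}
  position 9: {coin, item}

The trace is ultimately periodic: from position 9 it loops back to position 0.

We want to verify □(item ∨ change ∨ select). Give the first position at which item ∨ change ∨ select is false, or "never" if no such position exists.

item ∨ change ∨ select holds at every position 0..9, and those are all the positions the trace ever visits, so the invariant □(item ∨ change ∨ select) is never violated.

never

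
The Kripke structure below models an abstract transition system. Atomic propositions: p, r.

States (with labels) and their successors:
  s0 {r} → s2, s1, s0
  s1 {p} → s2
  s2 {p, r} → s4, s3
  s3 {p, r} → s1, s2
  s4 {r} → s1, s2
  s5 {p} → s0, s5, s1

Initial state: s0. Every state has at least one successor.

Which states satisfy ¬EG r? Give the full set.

{s1, s5}

States satisfying r: {s0, s2, s3, s4}.
States satisfying EG r: {s0, s2, s3, s4}.
States satisfying ¬EG r: {s1, s5}.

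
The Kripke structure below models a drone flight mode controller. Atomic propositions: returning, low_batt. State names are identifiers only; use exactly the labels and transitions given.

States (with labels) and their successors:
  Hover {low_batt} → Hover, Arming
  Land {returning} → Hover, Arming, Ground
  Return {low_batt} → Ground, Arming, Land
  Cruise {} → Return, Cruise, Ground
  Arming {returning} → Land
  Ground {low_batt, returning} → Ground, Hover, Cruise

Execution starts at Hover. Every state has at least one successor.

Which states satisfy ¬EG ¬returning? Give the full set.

{Land, Return, Arming, Ground}

States satisfying ¬returning: {Hover, Return, Cruise}.
States satisfying EG ¬returning: {Hover, Cruise}.
States satisfying ¬EG ¬returning: {Land, Return, Arming, Ground}.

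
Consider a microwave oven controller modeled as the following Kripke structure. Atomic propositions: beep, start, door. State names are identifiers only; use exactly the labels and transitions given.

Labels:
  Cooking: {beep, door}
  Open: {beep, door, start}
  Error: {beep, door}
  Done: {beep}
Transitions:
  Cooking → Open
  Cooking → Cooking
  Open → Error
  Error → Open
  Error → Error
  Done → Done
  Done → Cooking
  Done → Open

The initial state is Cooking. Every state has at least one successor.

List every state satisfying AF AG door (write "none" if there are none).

States satisfying AG door: {Cooking, Open, Error}.
States satisfying AF AG door: {Cooking, Open, Error}.

{Cooking, Open, Error}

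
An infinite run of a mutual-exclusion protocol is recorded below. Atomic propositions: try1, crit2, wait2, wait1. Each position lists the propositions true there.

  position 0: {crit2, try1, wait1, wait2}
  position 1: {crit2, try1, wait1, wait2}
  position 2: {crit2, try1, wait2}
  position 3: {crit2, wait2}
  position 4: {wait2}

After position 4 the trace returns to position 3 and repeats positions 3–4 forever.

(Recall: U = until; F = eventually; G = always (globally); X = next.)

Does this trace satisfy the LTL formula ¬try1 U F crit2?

Yes

Walking from position 0: F crit2 first holds at position 0, and ¬try1 holds at every earlier position along the way, so ¬try1 U F crit2 holds.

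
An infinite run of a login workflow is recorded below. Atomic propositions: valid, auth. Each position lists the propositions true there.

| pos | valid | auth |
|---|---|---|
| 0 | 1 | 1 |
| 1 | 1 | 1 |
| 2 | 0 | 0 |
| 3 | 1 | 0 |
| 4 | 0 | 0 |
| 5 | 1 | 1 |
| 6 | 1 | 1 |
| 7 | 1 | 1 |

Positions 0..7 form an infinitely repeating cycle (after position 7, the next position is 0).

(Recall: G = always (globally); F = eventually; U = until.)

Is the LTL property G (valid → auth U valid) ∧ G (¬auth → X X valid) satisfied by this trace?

No

valid → auth U valid holds at every position 0..7, and those are all positions ever visited, so G (valid → auth U valid) holds.
Positions where valid holds: 0, 1, 3, 5, 6, 7.
Check auth U valid at each: 0→ok, 1→ok, 3→ok, 5→ok, 6→ok, 7→ok.
¬auth → X X valid must hold at every position from 0 onward. It fails at position 2, so G (¬auth → X X valid) is false.
Positions where ¬auth holds: 2, 3, 4.
Check X X valid at each: 2→fails, 3→ok, 4→ok.
At position 0: G (valid → auth U valid) is true; G (¬auth → X X valid) is false; so G (valid → auth U valid) ∧ G (¬auth → X X valid) is false.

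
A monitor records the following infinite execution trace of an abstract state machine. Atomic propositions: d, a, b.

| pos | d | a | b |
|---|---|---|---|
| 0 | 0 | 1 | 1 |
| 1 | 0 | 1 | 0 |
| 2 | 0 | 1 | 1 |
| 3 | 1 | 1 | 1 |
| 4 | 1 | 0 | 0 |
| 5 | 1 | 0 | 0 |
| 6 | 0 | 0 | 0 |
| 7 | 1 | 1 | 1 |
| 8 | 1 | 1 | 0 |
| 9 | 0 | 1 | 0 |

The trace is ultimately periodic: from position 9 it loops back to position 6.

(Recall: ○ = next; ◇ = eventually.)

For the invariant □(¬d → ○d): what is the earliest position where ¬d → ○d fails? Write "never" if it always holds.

At position 0 the labels are {a, b} and the next position 1 has {a}, so ¬d → ○d is false there. This is the first violation.

0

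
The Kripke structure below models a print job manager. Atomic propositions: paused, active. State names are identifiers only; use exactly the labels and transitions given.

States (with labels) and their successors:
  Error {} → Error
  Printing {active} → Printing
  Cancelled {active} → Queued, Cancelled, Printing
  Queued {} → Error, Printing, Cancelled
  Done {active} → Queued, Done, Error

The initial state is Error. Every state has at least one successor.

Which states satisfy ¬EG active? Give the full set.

{Error, Queued}

States satisfying active: {Printing, Cancelled, Done}.
States satisfying EG active: {Printing, Cancelled, Done}.
States satisfying ¬EG active: {Error, Queued}.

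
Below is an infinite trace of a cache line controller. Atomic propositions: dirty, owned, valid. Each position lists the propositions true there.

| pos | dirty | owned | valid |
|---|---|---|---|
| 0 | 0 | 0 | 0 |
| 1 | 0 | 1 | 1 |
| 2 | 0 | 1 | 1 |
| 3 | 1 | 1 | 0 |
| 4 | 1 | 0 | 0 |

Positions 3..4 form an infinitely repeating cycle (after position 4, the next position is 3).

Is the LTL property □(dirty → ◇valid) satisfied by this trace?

dirty → ◇valid must hold at every position from 0 onward. It fails at position 3, so □(dirty → ◇valid) is false.
Positions where dirty holds: 3, 4.
Check ◇valid at each: 3→fails, 4→fails.

Does not hold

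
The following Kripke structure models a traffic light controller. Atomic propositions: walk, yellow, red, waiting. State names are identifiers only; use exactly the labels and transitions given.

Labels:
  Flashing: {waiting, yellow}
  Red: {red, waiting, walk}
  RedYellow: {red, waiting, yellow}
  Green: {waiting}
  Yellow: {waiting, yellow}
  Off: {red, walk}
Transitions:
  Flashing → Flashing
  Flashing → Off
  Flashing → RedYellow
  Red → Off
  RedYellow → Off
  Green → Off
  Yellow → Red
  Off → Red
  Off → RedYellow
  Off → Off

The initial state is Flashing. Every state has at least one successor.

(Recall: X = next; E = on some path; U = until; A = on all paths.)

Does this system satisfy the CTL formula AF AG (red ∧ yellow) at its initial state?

States satisfying AG (red ∧ yellow): ∅.
States satisfying AF AG (red ∧ yellow): ∅.
There is a path from Flashing along which AG (red ∧ yellow) never holds.
Flashing ∉ Sat(AF AG (red ∧ yellow)).

No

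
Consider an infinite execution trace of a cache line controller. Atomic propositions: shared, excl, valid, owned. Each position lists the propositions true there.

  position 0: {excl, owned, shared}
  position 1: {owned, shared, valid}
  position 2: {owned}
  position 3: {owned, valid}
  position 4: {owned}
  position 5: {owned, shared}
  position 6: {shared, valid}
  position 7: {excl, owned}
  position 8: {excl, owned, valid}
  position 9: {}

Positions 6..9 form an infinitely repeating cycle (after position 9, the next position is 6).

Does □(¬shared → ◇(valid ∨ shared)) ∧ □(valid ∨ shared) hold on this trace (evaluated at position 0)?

Violated

¬shared → ◇(valid ∨ shared) holds at every position 0..9, and those are all positions ever visited, so □(¬shared → ◇(valid ∨ shared)) holds.
Positions where ¬shared holds: 2, 3, 4, 7, 8, 9.
Check ◇(valid ∨ shared) at each: 2→ok, 3→ok, 4→ok, 7→ok, 8→ok, 9→ok.
valid ∨ shared must hold at every position from 0 onward. It fails at position 2, so □(valid ∨ shared) is false.
At position 0: □(¬shared → ◇(valid ∨ shared)) is true; □(valid ∨ shared) is false; so □(¬shared → ◇(valid ∨ shared)) ∧ □(valid ∨ shared) is false.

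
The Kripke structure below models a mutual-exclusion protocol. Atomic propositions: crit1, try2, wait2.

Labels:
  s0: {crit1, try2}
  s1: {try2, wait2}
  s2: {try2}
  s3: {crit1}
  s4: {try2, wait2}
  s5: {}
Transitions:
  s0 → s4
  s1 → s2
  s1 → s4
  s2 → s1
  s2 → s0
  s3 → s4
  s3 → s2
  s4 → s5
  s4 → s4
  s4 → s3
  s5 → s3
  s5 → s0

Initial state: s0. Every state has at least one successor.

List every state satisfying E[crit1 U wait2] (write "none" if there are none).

{s0, s1, s3, s4}

States satisfying crit1: {s0, s3}.
States satisfying wait2: {s1, s4}.
States satisfying E[crit1 U wait2]: {s0, s1, s3, s4}.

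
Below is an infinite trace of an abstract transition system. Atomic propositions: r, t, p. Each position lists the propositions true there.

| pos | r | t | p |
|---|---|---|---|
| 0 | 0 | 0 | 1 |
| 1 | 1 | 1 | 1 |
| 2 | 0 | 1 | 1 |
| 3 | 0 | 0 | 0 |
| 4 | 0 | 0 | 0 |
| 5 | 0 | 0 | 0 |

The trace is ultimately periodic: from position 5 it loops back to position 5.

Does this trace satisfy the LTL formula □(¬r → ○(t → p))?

¬r → ○(t → p) holds at every position 0..5, and those are all positions ever visited, so □(¬r → ○(t → p)) holds.
Positions where ¬r holds: 0, 2, 3, 4, 5.
Check ○(t → p) at each: 0→ok, 2→ok, 3→ok, 4→ok, 5→ok.

Yes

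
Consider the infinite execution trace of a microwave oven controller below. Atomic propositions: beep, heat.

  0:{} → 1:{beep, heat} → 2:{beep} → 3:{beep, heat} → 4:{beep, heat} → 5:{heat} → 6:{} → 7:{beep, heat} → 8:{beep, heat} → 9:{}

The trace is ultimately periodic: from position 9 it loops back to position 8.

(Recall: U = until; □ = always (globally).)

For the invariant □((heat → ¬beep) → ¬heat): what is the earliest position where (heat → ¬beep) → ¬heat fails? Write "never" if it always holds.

5

Check (heat → ¬beep) → ¬heat at each position in order: 0 ✓, 1 ✓, 2 ✓, 3 ✓, 4 ✓.
At position 5 the labels are {heat}, so (heat → ¬beep) → ¬heat is false there. This is the first violation.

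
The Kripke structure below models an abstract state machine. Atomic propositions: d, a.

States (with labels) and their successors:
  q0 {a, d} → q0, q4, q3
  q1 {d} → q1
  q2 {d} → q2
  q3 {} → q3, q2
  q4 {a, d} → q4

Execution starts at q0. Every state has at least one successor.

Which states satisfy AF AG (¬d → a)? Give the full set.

States satisfying AG (¬d → a): {q1, q2, q4}.
States satisfying AF AG (¬d → a): {q1, q2, q4}.

{q1, q2, q4}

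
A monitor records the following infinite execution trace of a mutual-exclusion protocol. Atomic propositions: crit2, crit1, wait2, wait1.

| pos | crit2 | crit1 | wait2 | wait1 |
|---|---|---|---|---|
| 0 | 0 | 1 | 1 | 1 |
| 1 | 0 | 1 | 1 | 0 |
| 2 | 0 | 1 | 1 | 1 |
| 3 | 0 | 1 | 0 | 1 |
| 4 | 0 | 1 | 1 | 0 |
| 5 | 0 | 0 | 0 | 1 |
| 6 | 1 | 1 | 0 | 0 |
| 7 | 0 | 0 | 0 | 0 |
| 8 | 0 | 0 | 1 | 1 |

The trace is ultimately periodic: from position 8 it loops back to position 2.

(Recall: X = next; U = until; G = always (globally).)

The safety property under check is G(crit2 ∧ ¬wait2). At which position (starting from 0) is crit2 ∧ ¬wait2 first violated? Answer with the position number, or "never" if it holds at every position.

At position 0 the labels are {crit1, wait1, wait2}, so crit2 ∧ ¬wait2 is false there. This is the first violation.

0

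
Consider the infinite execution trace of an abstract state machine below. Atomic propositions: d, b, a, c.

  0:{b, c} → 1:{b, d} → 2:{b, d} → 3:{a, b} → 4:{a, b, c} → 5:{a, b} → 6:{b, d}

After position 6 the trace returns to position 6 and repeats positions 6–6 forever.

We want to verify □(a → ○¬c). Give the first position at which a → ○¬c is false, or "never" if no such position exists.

3

Check a → ○¬c at each position in order: 0 ✓, 1 ✓, 2 ✓.
At position 3 the labels are {a, b} and the next position 4 has {a, b, c}, so a → ○¬c is false there. This is the first violation.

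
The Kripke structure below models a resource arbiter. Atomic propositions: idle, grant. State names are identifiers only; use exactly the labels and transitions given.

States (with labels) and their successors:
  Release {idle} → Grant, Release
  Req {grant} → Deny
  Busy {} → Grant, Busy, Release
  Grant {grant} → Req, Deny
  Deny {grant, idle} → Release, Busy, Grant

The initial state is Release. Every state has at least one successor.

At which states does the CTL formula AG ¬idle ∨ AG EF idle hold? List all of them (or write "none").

States satisfying ¬idle: {Req, Busy, Grant}.
States satisfying AG ¬idle: ∅.
States satisfying EF idle: {Release, Req, Busy, Grant, Deny}.
States satisfying AG EF idle: {Release, Req, Busy, Grant, Deny}.
States satisfying AG ¬idle ∨ AG EF idle: {Release, Req, Busy, Grant, Deny}.

{Release, Req, Busy, Grant, Deny}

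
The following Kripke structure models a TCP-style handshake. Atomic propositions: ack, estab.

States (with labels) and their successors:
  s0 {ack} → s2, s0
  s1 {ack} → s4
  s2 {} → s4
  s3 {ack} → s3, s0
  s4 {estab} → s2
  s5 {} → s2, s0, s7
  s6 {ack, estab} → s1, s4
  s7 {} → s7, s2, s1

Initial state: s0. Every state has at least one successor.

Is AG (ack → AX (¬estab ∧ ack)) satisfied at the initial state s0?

States satisfying ack → AX (¬estab ∧ ack): {s2, s3, s4, s5, s7}.
States satisfying AG (ack → AX (¬estab ∧ ack)): {s2, s4}.
s0 is reachable from s0 and violates ack → AX (¬estab ∧ ack), so AG fails at s0.
s0 ∉ Sat(AG (ack → AX (¬estab ∧ ack))).

No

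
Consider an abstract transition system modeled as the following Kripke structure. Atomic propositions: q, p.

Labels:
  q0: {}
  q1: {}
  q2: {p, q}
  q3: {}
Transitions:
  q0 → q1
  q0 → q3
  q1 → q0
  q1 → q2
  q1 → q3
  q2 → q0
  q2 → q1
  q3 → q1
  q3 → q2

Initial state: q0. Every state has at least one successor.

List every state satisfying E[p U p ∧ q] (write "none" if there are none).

States satisfying p: {q2}.
States satisfying p ∧ q: {q2}.
States satisfying E[p U p ∧ q]: {q2}.

{q2}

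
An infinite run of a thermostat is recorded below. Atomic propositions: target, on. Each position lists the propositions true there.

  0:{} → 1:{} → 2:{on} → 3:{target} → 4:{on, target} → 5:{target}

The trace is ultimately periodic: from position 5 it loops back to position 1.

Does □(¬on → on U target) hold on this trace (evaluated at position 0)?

Violated

¬on → on U target must hold at every position from 0 onward. It fails at position 0, so □(¬on → on U target) is false.
Positions where ¬on holds: 0, 1, 3, 5.
Check on U target at each: 0→fails, 1→fails, 3→ok, 5→ok.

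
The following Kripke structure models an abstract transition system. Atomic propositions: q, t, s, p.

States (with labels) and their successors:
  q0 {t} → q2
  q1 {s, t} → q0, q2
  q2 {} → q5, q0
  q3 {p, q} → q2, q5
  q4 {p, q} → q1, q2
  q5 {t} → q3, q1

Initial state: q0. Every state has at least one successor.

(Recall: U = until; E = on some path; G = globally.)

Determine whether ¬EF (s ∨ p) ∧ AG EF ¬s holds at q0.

States satisfying s ∨ p: {q1, q3, q4}.
States satisfying EF (s ∨ p): {q0, q1, q2, q3, q4, q5}.
States satisfying ¬EF (s ∨ p): ∅.
States satisfying EF ¬s: {q0, q1, q2, q3, q4, q5}.
States satisfying AG EF ¬s: {q0, q1, q2, q3, q4, q5}.
States satisfying ¬EF (s ∨ p) ∧ AG EF ¬s: ∅.
q0 ∉ Sat(¬EF (s ∨ p) ∧ AG EF ¬s).

Violated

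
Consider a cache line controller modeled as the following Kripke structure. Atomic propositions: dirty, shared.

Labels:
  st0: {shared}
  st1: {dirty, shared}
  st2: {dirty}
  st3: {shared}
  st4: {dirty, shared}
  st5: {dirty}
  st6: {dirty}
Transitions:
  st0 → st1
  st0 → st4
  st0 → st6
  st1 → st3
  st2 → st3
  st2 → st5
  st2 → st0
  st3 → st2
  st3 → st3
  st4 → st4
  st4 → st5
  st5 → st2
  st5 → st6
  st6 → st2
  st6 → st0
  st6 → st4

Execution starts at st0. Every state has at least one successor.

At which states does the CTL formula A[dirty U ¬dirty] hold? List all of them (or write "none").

{st0, st1, st3}

States satisfying dirty: {st1, st2, st4, st5, st6}.
States satisfying ¬dirty: {st0, st3}.
States satisfying A[dirty U ¬dirty]: {st0, st1, st3}.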